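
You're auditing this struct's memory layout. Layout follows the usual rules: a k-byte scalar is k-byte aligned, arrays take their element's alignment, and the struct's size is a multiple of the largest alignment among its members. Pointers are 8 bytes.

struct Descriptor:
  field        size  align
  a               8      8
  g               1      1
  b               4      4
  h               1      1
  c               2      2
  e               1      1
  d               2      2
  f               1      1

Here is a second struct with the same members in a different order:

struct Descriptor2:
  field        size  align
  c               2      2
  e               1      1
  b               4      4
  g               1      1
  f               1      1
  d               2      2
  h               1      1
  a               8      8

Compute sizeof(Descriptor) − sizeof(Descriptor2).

0..8  a  (8B, 8-aligned)
8..9  g  (1B, 1-aligned)
9..12  -- padding (3B)
12..16  b  (4B, 4-aligned)
16..17  h  (1B, 1-aligned)
17..18  -- padding (1B)
18..20  c  (2B, 2-aligned)
20..21  e  (1B, 1-aligned)
21..22  -- padding (1B)
22..24  d  (2B, 2-aligned)
24..25  f  (1B, 1-aligned)
25..32  -- tail padding (7B)
sizeof = 32, alignof = 8
— Descriptor2 —
0..2  c  (2B, 2-aligned)
2..3  e  (1B, 1-aligned)
3..4  -- padding (1B)
4..8  b  (4B, 4-aligned)
8..9  g  (1B, 1-aligned)
9..10  f  (1B, 1-aligned)
10..12  d  (2B, 2-aligned)
12..13  h  (1B, 1-aligned)
13..16  -- padding (3B)
16..24  a  (8B, 8-aligned)
sizeof = 24, alignof = 8
32 − 24 = 8

8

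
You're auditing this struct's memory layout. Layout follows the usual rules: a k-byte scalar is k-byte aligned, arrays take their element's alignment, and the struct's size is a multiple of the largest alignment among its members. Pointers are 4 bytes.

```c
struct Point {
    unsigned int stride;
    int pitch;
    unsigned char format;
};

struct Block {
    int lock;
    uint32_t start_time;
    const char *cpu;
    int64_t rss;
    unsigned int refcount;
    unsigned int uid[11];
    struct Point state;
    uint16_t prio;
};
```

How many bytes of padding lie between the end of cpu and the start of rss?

4

Point: stride at 0 (size 4, align 4) → ends 4; pitch at 4 (size 4, align 4) → ends 8; format at 8 (size 1, align 1) → ends 9; tail pad 3 to reach multiple of 4; total 12 bytes, alignment 4
lock at 0 (size 4, align 4) → ends 4
start_time at 4 (size 4, align 4) → ends 8
cpu at 8 (size 4, align 4) → ends 12
pad 4 to align 8 for rss
rss at 16 (size 8, align 8) → ends 24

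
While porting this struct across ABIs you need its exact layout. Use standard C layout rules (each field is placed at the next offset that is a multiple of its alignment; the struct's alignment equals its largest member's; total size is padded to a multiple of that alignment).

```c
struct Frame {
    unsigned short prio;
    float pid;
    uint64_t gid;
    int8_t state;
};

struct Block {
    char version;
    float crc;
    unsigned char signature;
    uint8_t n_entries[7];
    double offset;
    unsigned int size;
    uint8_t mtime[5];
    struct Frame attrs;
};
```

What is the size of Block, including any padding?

Frame: @0: prio [2B, align 2] → 2; +2 pad (align 4); @4: pid [4B, align 4] → 8; @8: gid [8B, align 8] → 16; @16: state [1B, align 1] → 17; +7 tail pad (align 8); size 24, align 8
@0: version [1B, align 1] → 1
+3 pad (align 4)
@4: crc [4B, align 4] → 8
@8: signature [1B, align 1] → 9
@9: n_entries [7B, align 1] → 16
@16: offset [8B, align 8] → 24
@24: size [4B, align 4] → 28
@28: mtime [5B, align 1] → 33
+7 pad (align 8)
@40: attrs [24B, align 8] → 64
size 64, align 8

64 bytes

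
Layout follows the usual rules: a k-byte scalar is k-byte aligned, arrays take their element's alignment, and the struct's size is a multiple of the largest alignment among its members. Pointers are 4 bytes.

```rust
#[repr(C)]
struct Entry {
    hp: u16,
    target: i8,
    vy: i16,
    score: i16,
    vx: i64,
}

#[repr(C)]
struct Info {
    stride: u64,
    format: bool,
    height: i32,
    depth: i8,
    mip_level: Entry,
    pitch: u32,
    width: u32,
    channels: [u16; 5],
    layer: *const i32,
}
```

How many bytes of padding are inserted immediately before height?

Entry: hp at 0 (size 2, align 2) → ends 2; target at 2 (size 1, align 1) → ends 3; pad 1 to align 2 for vy; vy at 4 (size 2, align 2) → ends 6; score at 6 (size 2, align 2) → ends 8; vx at 8 (size 8, align 8) → ends 16; total 16 bytes, alignment 8
stride at 0 (size 8, align 8) → ends 8
format at 8 (size 1, align 1) → ends 9
pad 3 to align 4 for height
height at 12 (size 4, align 4) → ends 16

3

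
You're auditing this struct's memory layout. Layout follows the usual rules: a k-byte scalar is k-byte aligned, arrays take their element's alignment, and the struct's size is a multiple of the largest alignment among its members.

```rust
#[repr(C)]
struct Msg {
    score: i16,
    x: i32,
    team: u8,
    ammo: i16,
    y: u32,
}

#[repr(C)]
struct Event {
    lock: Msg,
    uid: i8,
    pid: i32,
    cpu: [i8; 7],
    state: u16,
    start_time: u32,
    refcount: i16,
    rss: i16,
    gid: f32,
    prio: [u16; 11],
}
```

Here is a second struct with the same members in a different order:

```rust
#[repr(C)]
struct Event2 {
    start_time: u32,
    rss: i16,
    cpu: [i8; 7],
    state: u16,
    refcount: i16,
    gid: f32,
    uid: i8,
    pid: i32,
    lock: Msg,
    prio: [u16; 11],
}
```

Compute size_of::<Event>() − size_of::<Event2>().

Msg: @0: score [2B, align 2] → 2; +2 pad (align 4); @4: x [4B, align 4] → 8; @8: team [1B, align 1] → 9; +1 pad (align 2); @10: ammo [2B, align 2] → 12; @12: y [4B, align 4] → 16; size 16, align 4
@0: lock [16B, align 4] → 16
@16: uid [1B, align 1] → 17
+3 pad (align 4)
@20: pid [4B, align 4] → 24
@24: cpu [7B, align 1] → 31
+1 pad (align 2)
@32: state [2B, align 2] → 34
+2 pad (align 4)
@36: start_time [4B, align 4] → 40
@40: refcount [2B, align 2] → 42
@42: rss [2B, align 2] → 44
@44: gid [4B, align 4] → 48
@48: prio [22B, align 2] → 70
+2 tail pad (align 4)
size 72, align 4
— Event2 —
@0: start_time [4B, align 4] → 4
@4: rss [2B, align 2] → 6
@6: cpu [7B, align 1] → 13
+1 pad (align 2)
@14: state [2B, align 2] → 16
@16: refcount [2B, align 2] → 18
+2 pad (align 4)
@20: gid [4B, align 4] → 24
@24: uid [1B, align 1] → 25
+3 pad (align 4)
@28: pid [4B, align 4] → 32
@32: lock [16B, align 4] → 48
@48: prio [22B, align 2] → 70
+2 tail pad (align 4)
size 72, align 4
72 − 72 = 0

0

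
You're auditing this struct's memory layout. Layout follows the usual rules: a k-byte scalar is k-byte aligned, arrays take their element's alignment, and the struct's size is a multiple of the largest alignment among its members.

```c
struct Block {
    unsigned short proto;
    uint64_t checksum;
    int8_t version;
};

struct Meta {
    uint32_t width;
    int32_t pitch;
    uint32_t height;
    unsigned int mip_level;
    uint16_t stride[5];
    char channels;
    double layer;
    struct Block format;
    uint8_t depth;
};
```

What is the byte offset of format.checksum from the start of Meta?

48

Block: 0..2  proto  (2B, 2-aligned); 2..8  -- padding (6B); 8..16  checksum  (8B, 8-aligned); 16..17  version  (1B, 1-aligned); 17..24  -- tail padding (7B); sizeof = 24, alignof = 8
0..4  width  (4B, 4-aligned)
4..8  pitch  (4B, 4-aligned)
8..12  height  (4B, 4-aligned)
12..16  mip_level  (4B, 4-aligned)
16..26  stride  (10B, 2-aligned)
26..27  channels  (1B, 1-aligned)
27..32  -- padding (5B)
32..40  layer  (8B, 8-aligned)
40..64  format  (24B, 8-aligned)
within Block: checksum at 8
40 + 8 = 48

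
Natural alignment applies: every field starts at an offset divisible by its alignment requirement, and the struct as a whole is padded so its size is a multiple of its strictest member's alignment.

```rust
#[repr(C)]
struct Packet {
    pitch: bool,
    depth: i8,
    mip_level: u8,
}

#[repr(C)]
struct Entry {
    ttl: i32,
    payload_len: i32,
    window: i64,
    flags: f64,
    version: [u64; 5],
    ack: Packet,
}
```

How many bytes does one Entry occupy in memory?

72 bytes

Packet: 0..1  pitch  (1B, 1-aligned); 1..2  depth  (1B, 1-aligned); 2..3  mip_level  (1B, 1-aligned); sizeof = 3, alignof = 1
0..4  ttl  (4B, 4-aligned)
4..8  payload_len  (4B, 4-aligned)
8..16  window  (8B, 8-aligned)
16..24  flags  (8B, 8-aligned)
24..64  version  (40B, 8-aligned)
64..67  ack  (3B, 1-aligned)
67..72  -- tail padding (5B)
sizeof = 72, alignof = 8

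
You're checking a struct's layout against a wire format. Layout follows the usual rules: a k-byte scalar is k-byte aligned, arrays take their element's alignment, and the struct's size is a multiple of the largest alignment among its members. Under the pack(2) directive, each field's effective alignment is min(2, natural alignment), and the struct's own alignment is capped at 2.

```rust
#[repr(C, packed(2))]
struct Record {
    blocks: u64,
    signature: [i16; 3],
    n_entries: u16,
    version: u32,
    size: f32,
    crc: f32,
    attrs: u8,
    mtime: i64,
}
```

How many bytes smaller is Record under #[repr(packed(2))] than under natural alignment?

natural layout:
  blocks at 0 (size 8, align 8) → ends 8
  signature at 8 (size 6, align 2) → ends 14
  n_entries at 14 (size 2, align 2) → ends 16
  version at 16 (size 4, align 4) → ends 20
  size at 20 (size 4, align 4) → ends 24
  crc at 24 (size 4, align 4) → ends 28
  attrs at 28 (size 1, align 1) → ends 29
  pad 3 to align 8 for mtime
  mtime at 32 (size 8, align 8) → ends 40
  total 40 bytes, alignment 8
packed(2) layout:
  blocks at 0 (size 8, align 2) → ends 8
  signature at 8 (size 6, align 2) → ends 14
  n_entries at 14 (size 2, align 2) → ends 16
  version at 16 (size 4, align 2) → ends 20
  size at 20 (size 4, align 2) → ends 24
  crc at 24 (size 4, align 2) → ends 28
  attrs at 28 (size 1, align 1) → ends 29
  pad 1 to align 2 for mtime
  mtime at 30 (size 8, align 2) → ends 38
  total 38 bytes, alignment 2
40 − 38 = 2

2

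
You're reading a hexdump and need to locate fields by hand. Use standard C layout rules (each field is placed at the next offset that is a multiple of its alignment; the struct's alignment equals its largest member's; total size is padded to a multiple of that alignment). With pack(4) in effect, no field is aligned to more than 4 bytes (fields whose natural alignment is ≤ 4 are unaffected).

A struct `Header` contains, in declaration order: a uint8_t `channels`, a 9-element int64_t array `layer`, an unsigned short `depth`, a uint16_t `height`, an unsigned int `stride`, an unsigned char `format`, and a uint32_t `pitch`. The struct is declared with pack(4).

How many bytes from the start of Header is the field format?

84

@0: channels [1B, align 1] → 1
+3 pad (align 4)
@4: layer [72B, align 4] → 76
@76: depth [2B, align 2] → 78
@78: height [2B, align 2] → 80
@80: stride [4B, align 4] → 84
@84: format [1B, align 1] → 85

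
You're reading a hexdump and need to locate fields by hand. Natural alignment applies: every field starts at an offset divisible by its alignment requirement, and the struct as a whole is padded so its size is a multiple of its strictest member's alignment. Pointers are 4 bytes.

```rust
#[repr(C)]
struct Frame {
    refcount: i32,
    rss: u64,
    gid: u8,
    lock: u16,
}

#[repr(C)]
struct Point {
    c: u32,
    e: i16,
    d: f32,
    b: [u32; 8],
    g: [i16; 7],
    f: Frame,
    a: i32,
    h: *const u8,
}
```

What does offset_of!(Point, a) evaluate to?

88

Frame: refcount at 0 (size 4, align 4) → ends 4; pad 4 to align 8 for rss; rss at 8 (size 8, align 8) → ends 16; gid at 16 (size 1, align 1) → ends 17; pad 1 to align 2 for lock; lock at 18 (size 2, align 2) → ends 20; tail pad 4 to reach multiple of 8; total 24 bytes, alignment 8
c at 0 (size 4, align 4) → ends 4
e at 4 (size 2, align 2) → ends 6
pad 2 to align 4 for d
d at 8 (size 4, align 4) → ends 12
b at 12 (size 32, align 4) → ends 44
g at 44 (size 14, align 2) → ends 58
pad 6 to align 8 for f
f at 64 (size 24, align 8) → ends 88
a at 88 (size 4, align 4) → ends 92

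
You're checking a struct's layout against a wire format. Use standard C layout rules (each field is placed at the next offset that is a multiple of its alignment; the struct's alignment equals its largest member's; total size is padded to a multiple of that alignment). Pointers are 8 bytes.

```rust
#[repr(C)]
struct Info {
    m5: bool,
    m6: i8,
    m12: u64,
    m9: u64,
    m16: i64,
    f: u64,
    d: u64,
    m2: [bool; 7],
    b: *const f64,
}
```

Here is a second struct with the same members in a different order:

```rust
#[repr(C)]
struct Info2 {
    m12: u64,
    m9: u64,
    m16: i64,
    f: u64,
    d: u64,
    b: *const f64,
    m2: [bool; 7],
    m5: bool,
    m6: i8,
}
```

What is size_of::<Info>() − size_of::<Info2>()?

0

0..1  m5  (1B, 1-aligned)
1..2  m6  (1B, 1-aligned)
2..8  -- padding (6B)
8..16  m12  (8B, 8-aligned)
16..24  m9  (8B, 8-aligned)
24..32  m16  (8B, 8-aligned)
32..40  f  (8B, 8-aligned)
40..48  d  (8B, 8-aligned)
48..55  m2  (7B, 1-aligned)
55..56  -- padding (1B)
56..64  b  (8B, 8-aligned)
sizeof = 64, alignof = 8
— Info2 —
0..8  m12  (8B, 8-aligned)
8..16  m9  (8B, 8-aligned)
16..24  m16  (8B, 8-aligned)
24..32  f  (8B, 8-aligned)
32..40  d  (8B, 8-aligned)
40..48  b  (8B, 8-aligned)
48..55  m2  (7B, 1-aligned)
55..56  m5  (1B, 1-aligned)
56..57  m6  (1B, 1-aligned)
57..64  -- tail padding (7B)
sizeof = 64, alignof = 8
64 − 64 = 0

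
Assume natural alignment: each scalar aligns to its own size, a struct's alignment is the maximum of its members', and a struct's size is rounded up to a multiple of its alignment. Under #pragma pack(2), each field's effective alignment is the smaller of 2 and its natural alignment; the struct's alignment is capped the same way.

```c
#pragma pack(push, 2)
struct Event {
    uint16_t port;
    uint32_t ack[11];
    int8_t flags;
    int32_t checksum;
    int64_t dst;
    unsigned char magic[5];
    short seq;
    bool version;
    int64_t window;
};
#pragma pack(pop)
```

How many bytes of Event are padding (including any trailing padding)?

port at 0 (size 2, align 2) → ends 2
ack at 2 (size 44, align 2) → ends 46
flags at 46 (size 1, align 1) → ends 47
pad 1 to align 2 for checksum
checksum at 48 (size 4, align 2) → ends 52
dst at 52 (size 8, align 2) → ends 60
magic at 60 (size 5, align 1) → ends 65
pad 1 to align 2 for seq
seq at 66 (size 2, align 2) → ends 68
version at 68 (size 1, align 1) → ends 69
pad 1 to align 2 for window
window at 70 (size 8, align 2) → ends 78
total 78 bytes, alignment 2
data bytes 75, size 78 → padding 3

3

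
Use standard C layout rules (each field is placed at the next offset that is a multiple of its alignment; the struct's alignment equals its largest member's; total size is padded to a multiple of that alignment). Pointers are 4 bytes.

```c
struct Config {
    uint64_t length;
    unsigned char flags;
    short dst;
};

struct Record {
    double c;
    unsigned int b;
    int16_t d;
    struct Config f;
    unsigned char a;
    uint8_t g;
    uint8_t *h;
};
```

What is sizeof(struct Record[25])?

Config: @0: length [8B, align 8] → 8; @8: flags [1B, align 1] → 9; +1 pad (align 2); @10: dst [2B, align 2] → 12; +4 tail pad (align 8); size 16, align 8
@0: c [8B, align 8] → 8
@8: b [4B, align 4] → 12
@12: d [2B, align 2] → 14
+2 pad (align 8)
@16: f [16B, align 8] → 32
@32: a [1B, align 1] → 33
@33: g [1B, align 1] → 34
+2 pad (align 4)
@36: h [4B, align 4] → 40
size 40, align 8
array of 25: 25 × 40 = 1000

1000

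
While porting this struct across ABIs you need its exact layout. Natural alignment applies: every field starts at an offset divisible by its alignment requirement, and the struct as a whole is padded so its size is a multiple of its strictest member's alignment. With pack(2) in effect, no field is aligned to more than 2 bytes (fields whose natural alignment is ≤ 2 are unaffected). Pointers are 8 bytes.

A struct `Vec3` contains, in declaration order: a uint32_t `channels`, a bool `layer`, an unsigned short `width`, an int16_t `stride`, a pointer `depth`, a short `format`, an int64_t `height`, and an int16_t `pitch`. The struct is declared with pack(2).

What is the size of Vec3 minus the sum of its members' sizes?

@0: channels [4B, align 2] → 4
@4: layer [1B, align 1] → 5
+1 pad (align 2)
@6: width [2B, align 2] → 8
@8: stride [2B, align 2] → 10
@10: depth [8B, align 2] → 18
@18: format [2B, align 2] → 20
@20: height [8B, align 2] → 28
@28: pitch [2B, align 2] → 30
size 30, align 2
data bytes 29, size 30 → padding 1

1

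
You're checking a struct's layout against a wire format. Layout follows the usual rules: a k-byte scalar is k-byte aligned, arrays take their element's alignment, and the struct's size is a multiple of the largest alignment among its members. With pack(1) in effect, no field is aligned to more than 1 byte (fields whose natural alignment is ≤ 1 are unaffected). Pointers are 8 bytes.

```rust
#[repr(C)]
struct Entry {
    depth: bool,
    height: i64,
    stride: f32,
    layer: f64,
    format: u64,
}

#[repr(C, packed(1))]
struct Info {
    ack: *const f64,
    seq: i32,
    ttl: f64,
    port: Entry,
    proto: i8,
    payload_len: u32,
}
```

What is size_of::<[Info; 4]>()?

260

Entry: @0: depth [1B, align 1] → 1; +7 pad (align 8); @8: height [8B, align 8] → 16; @16: stride [4B, align 4] → 20; +4 pad (align 8); @24: layer [8B, align 8] → 32; @32: format [8B, align 8] → 40; size 40, align 8
@0: ack [8B, align 1] → 8
@8: seq [4B, align 1] → 12
@12: ttl [8B, align 1] → 20
@20: port [40B, align 1] → 60
@60: proto [1B, align 1] → 61
@61: payload_len [4B, align 1] → 65
size 65, align 1
array of 4: 4 × 65 = 260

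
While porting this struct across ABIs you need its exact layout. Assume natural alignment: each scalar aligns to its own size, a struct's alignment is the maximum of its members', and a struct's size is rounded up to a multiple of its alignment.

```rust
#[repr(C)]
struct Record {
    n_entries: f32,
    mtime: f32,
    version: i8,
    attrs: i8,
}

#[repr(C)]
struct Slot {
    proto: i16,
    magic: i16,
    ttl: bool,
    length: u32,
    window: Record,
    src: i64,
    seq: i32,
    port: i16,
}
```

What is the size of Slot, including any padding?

40

Record: @0: n_entries [4B, align 4] → 4; @4: mtime [4B, align 4] → 8; @8: version [1B, align 1] → 9; @9: attrs [1B, align 1] → 10; +2 tail pad (align 4); size 12, align 4
@0: proto [2B, align 2] → 2
@2: magic [2B, align 2] → 4
@4: ttl [1B, align 1] → 5
+3 pad (align 4)
@8: length [4B, align 4] → 12
@12: window [12B, align 4] → 24
@24: src [8B, align 8] → 32
@32: seq [4B, align 4] → 36
@36: port [2B, align 2] → 38
+2 tail pad (align 8)
size 40, align 8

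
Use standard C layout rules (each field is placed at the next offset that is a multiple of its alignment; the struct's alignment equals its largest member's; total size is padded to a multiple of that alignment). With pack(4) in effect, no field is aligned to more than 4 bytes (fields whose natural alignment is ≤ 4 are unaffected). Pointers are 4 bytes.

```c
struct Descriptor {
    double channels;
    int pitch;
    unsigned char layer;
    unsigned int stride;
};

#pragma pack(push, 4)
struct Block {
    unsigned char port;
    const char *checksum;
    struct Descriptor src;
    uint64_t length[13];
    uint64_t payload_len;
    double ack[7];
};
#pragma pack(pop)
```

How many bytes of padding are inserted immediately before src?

Descriptor: @0: channels [8B, align 8] → 8; @8: pitch [4B, align 4] → 12; @12: layer [1B, align 1] → 13; +3 pad (align 4); @16: stride [4B, align 4] → 20; +4 tail pad (align 8); size 24, align 8
@0: port [1B, align 1] → 1
+3 pad (align 4)
@4: checksum [4B, align 4] → 8
@8: src [24B, align 4] → 32

0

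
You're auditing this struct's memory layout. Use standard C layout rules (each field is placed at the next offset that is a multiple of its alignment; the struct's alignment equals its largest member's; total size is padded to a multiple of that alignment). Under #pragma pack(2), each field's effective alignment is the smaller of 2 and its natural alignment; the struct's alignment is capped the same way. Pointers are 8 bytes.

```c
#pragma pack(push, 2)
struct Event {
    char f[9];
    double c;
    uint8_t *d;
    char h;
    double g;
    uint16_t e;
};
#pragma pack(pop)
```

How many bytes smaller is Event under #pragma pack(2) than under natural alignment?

natural layout:
  0..9  f  (9B, 1-aligned)
  9..16  -- padding (7B)
  16..24  c  (8B, 8-aligned)
  24..32  d  (8B, 8-aligned)
  32..33  h  (1B, 1-aligned)
  33..40  -- padding (7B)
  40..48  g  (8B, 8-aligned)
  48..50  e  (2B, 2-aligned)
  50..56  -- tail padding (6B)
  sizeof = 56, alignof = 8
packed(2) layout:
  0..9  f  (9B, 1-aligned)
  9..10  -- padding (1B)
  10..18  c  (8B, 2-aligned)
  18..26  d  (8B, 2-aligned)
  26..27  h  (1B, 1-aligned)
  27..28  -- padding (1B)
  28..36  g  (8B, 2-aligned)
  36..38  e  (2B, 2-aligned)
  sizeof = 38, alignof = 2
56 − 38 = 18

18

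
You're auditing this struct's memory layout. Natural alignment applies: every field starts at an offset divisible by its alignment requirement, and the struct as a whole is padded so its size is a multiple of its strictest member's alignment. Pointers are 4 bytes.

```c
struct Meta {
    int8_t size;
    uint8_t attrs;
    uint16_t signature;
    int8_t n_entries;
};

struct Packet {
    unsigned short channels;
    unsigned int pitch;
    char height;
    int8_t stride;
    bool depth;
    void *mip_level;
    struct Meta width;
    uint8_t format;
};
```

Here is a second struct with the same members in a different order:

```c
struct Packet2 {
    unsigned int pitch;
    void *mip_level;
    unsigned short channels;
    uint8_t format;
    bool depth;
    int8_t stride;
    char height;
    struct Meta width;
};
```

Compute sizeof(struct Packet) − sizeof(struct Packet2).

Meta: 0..1  size  (1B, 1-aligned); 1..2  attrs  (1B, 1-aligned); 2..4  signature  (2B, 2-aligned); 4..5  n_entries  (1B, 1-aligned); 5..6  -- tail padding (1B); sizeof = 6, alignof = 2
0..2  channels  (2B, 2-aligned)
2..4  -- padding (2B)
4..8  pitch  (4B, 4-aligned)
8..9  height  (1B, 1-aligned)
9..10  stride  (1B, 1-aligned)
10..11  depth  (1B, 1-aligned)
11..12  -- padding (1B)
12..16  mip_level  (4B, 4-aligned)
16..22  width  (6B, 2-aligned)
22..23  format  (1B, 1-aligned)
23..24  -- tail padding (1B)
sizeof = 24, alignof = 4
— Packet2 —
0..4  pitch  (4B, 4-aligned)
4..8  mip_level  (4B, 4-aligned)
8..10  channels  (2B, 2-aligned)
10..11  format  (1B, 1-aligned)
11..12  depth  (1B, 1-aligned)
12..13  stride  (1B, 1-aligned)
13..14  height  (1B, 1-aligned)
14..20  width  (6B, 2-aligned)
sizeof = 20, alignof = 4
24 − 20 = 4

4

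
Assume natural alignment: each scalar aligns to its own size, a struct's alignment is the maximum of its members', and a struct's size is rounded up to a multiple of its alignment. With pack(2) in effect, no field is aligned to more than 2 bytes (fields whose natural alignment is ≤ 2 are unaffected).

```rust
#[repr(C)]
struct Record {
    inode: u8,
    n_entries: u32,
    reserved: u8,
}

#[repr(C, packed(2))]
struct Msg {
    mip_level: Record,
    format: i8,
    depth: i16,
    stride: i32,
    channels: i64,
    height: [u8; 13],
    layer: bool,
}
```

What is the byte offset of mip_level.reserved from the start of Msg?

8

Record: @0: inode [1B, align 1] → 1; +3 pad (align 4); @4: n_entries [4B, align 4] → 8; @8: reserved [1B, align 1] → 9; +3 tail pad (align 4); size 12, align 4
@0: mip_level [12B, align 2] → 12
within Record: reserved at 8
0 + 8 = 8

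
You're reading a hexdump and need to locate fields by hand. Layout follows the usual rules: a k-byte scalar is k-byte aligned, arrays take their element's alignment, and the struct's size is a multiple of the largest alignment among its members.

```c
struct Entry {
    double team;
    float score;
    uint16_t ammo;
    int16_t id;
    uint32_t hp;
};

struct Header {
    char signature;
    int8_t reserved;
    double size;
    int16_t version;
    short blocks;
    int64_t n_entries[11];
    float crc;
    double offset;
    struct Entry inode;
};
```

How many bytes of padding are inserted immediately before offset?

4

Entry: team at 0 (size 8, align 8) → ends 8; score at 8 (size 4, align 4) → ends 12; ammo at 12 (size 2, align 2) → ends 14; id at 14 (size 2, align 2) → ends 16; hp at 16 (size 4, align 4) → ends 20; tail pad 4 to reach multiple of 8; total 24 bytes, alignment 8
signature at 0 (size 1, align 1) → ends 1
reserved at 1 (size 1, align 1) → ends 2
pad 6 to align 8 for size
size at 8 (size 8, align 8) → ends 16
version at 16 (size 2, align 2) → ends 18
blocks at 18 (size 2, align 2) → ends 20
pad 4 to align 8 for n_entries
n_entries at 24 (size 88, align 8) → ends 112
crc at 112 (size 4, align 4) → ends 116
pad 4 to align 8 for offset
offset at 120 (size 8, align 8) → ends 128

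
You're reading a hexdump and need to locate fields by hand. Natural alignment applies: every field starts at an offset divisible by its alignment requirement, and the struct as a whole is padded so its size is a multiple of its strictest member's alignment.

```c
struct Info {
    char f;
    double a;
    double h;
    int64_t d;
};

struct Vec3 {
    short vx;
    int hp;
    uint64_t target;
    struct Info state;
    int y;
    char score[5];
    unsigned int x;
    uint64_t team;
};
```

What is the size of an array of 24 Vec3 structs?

Info: @0: f [1B, align 1] → 1; +7 pad (align 8); @8: a [8B, align 8] → 16; @16: h [8B, align 8] → 24; @24: d [8B, align 8] → 32; size 32, align 8
@0: vx [2B, align 2] → 2
+2 pad (align 4)
@4: hp [4B, align 4] → 8
@8: target [8B, align 8] → 16
@16: state [32B, align 8] → 48
@48: y [4B, align 4] → 52
@52: score [5B, align 1] → 57
+3 pad (align 4)
@60: x [4B, align 4] → 64
@64: team [8B, align 8] → 72
size 72, align 8
array of 24: 24 × 72 = 1728

1728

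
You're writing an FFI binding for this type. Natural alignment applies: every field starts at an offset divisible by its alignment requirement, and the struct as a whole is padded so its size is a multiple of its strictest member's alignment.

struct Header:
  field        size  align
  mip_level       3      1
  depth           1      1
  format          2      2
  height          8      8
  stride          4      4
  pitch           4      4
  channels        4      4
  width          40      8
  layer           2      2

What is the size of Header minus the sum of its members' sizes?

@0: mip_level [3B, align 1] → 3
@3: depth [1B, align 1] → 4
@4: format [2B, align 2] → 6
+2 pad (align 8)
@8: height [8B, align 8] → 16
@16: stride [4B, align 4] → 20
@20: pitch [4B, align 4] → 24
@24: channels [4B, align 4] → 28
+4 pad (align 8)
@32: width [40B, align 8] → 72
@72: layer [2B, align 2] → 74
+6 tail pad (align 8)
size 80, align 8
data bytes 68, size 80 → padding 12

12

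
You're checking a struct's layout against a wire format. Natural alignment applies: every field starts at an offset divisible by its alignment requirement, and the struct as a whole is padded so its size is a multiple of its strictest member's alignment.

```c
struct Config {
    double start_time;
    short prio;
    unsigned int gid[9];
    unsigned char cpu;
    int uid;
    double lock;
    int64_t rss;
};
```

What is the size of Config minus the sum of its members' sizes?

5

@0: start_time [8B, align 8] → 8
@8: prio [2B, align 2] → 10
+2 pad (align 4)
@12: gid [36B, align 4] → 48
@48: cpu [1B, align 1] → 49
+3 pad (align 4)
@52: uid [4B, align 4] → 56
@56: lock [8B, align 8] → 64
@64: rss [8B, align 8] → 72
size 72, align 8
data bytes 67, size 72 → padding 5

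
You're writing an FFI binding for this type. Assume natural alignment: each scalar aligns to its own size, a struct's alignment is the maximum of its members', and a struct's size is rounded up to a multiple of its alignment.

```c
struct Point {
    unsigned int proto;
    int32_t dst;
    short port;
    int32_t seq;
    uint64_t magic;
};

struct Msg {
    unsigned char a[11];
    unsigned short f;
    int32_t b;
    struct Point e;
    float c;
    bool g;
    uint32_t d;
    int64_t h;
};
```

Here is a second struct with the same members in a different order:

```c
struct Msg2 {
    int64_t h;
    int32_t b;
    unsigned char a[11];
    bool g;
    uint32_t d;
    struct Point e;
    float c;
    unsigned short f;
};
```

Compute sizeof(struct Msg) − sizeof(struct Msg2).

8

Point: proto at 0 (size 4, align 4) → ends 4; dst at 4 (size 4, align 4) → ends 8; port at 8 (size 2, align 2) → ends 10; pad 2 to align 4 for seq; seq at 12 (size 4, align 4) → ends 16; magic at 16 (size 8, align 8) → ends 24; total 24 bytes, alignment 8
a at 0 (size 11, align 1) → ends 11
pad 1 to align 2 for f
f at 12 (size 2, align 2) → ends 14
pad 2 to align 4 for b
b at 16 (size 4, align 4) → ends 20
pad 4 to align 8 for e
e at 24 (size 24, align 8) → ends 48
c at 48 (size 4, align 4) → ends 52
g at 52 (size 1, align 1) → ends 53
pad 3 to align 4 for d
d at 56 (size 4, align 4) → ends 60
pad 4 to align 8 for h
h at 64 (size 8, align 8) → ends 72
total 72 bytes, alignment 8
— Msg2 —
h at 0 (size 8, align 8) → ends 8
b at 8 (size 4, align 4) → ends 12
a at 12 (size 11, align 1) → ends 23
g at 23 (size 1, align 1) → ends 24
d at 24 (size 4, align 4) → ends 28
pad 4 to align 8 for e
e at 32 (size 24, align 8) → ends 56
c at 56 (size 4, align 4) → ends 60
f at 60 (size 2, align 2) → ends 62
tail pad 2 to reach multiple of 8
total 64 bytes, alignment 8
72 − 64 = 8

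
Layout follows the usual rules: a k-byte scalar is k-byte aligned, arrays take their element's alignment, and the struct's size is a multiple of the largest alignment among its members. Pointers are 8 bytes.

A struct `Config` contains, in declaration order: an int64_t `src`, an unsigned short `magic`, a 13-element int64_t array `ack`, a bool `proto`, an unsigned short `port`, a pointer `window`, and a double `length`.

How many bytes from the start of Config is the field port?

122

0..8  src  (8B, 8-aligned)
8..10  magic  (2B, 2-aligned)
10..16  -- padding (6B)
16..120  ack  (104B, 8-aligned)
120..121  proto  (1B, 1-aligned)
121..122  -- padding (1B)
122..124  port  (2B, 2-aligned)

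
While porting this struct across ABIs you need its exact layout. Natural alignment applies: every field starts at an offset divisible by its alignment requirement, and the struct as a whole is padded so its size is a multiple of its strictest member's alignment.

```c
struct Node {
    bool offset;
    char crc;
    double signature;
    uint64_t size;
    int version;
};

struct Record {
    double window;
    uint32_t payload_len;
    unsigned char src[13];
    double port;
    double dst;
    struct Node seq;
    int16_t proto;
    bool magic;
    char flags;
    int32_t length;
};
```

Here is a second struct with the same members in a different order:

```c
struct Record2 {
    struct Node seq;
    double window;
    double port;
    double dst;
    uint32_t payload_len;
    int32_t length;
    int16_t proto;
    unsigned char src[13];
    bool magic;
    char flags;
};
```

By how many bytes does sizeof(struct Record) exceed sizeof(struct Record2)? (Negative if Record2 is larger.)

Node: offset at 0 (size 1, align 1) → ends 1; crc at 1 (size 1, align 1) → ends 2; pad 6 to align 8 for signature; signature at 8 (size 8, align 8) → ends 16; size at 16 (size 8, align 8) → ends 24; version at 24 (size 4, align 4) → ends 28; tail pad 4 to reach multiple of 8; total 32 bytes, alignment 8
window at 0 (size 8, align 8) → ends 8
payload_len at 8 (size 4, align 4) → ends 12
src at 12 (size 13, align 1) → ends 25
pad 7 to align 8 for port
port at 32 (size 8, align 8) → ends 40
dst at 40 (size 8, align 8) → ends 48
seq at 48 (size 32, align 8) → ends 80
proto at 80 (size 2, align 2) → ends 82
magic at 82 (size 1, align 1) → ends 83
flags at 83 (size 1, align 1) → ends 84
length at 84 (size 4, align 4) → ends 88
total 88 bytes, alignment 8
— Record2 —
seq at 0 (size 32, align 8) → ends 32
window at 32 (size 8, align 8) → ends 40
port at 40 (size 8, align 8) → ends 48
dst at 48 (size 8, align 8) → ends 56
payload_len at 56 (size 4, align 4) → ends 60
length at 60 (size 4, align 4) → ends 64
proto at 64 (size 2, align 2) → ends 66
src at 66 (size 13, align 1) → ends 79
magic at 79 (size 1, align 1) → ends 80
flags at 80 (size 1, align 1) → ends 81
tail pad 7 to reach multiple of 8
total 88 bytes, alignment 8
88 − 88 = 0

0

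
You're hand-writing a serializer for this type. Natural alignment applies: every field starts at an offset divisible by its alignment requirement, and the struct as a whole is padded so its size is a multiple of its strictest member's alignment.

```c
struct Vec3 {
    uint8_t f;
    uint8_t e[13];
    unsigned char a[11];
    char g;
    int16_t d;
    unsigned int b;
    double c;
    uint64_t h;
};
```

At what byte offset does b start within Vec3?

28

@0: f [1B, align 1] → 1
@1: e [13B, align 1] → 14
@14: a [11B, align 1] → 25
@25: g [1B, align 1] → 26
@26: d [2B, align 2] → 28
@28: b [4B, align 4] → 32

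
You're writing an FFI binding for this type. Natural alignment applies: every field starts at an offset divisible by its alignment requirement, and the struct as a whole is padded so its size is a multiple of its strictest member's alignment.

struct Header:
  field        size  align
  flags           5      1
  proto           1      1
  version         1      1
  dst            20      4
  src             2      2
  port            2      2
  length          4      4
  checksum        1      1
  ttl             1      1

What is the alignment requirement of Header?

4

member alignments: flags=1, proto=1, version=1, dst=4, src=2, port=2, length=4, checksum=1, ttl=1
max = 4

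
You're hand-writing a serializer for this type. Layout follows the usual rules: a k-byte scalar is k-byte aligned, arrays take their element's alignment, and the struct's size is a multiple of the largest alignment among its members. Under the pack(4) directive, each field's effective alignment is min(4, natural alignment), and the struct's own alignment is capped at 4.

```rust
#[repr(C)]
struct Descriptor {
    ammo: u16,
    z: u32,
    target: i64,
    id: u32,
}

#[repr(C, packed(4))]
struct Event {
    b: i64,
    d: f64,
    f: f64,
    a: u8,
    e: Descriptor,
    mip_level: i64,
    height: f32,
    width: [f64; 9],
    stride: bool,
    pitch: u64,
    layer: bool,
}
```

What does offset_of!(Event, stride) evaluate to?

Descriptor: ammo at 0 (size 2, align 2) → ends 2; pad 2 to align 4 for z; z at 4 (size 4, align 4) → ends 8; target at 8 (size 8, align 8) → ends 16; id at 16 (size 4, align 4) → ends 20; tail pad 4 to reach multiple of 8; total 24 bytes, alignment 8
b at 0 (size 8, align 4) → ends 8
d at 8 (size 8, align 4) → ends 16
f at 16 (size 8, align 4) → ends 24
a at 24 (size 1, align 1) → ends 25
pad 3 to align 4 for e
e at 28 (size 24, align 4) → ends 52
mip_level at 52 (size 8, align 4) → ends 60
height at 60 (size 4, align 4) → ends 64
width at 64 (size 72, align 4) → ends 136
stride at 136 (size 1, align 1) → ends 137

136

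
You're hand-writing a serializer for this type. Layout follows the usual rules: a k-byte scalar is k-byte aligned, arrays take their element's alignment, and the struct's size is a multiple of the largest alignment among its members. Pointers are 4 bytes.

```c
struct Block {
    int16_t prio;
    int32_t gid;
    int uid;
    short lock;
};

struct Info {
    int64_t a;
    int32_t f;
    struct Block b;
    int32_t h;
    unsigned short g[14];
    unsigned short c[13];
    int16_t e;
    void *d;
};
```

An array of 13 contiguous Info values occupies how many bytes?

Block: prio at 0 (size 2, align 2) → ends 2; pad 2 to align 4 for gid; gid at 4 (size 4, align 4) → ends 8; uid at 8 (size 4, align 4) → ends 12; lock at 12 (size 2, align 2) → ends 14; tail pad 2 to reach multiple of 4; total 16 bytes, alignment 4
a at 0 (size 8, align 8) → ends 8
f at 8 (size 4, align 4) → ends 12
b at 12 (size 16, align 4) → ends 28
h at 28 (size 4, align 4) → ends 32
g at 32 (size 28, align 2) → ends 60
c at 60 (size 26, align 2) → ends 86
e at 86 (size 2, align 2) → ends 88
d at 88 (size 4, align 4) → ends 92
tail pad 4 to reach multiple of 8
total 96 bytes, alignment 8
array of 13: 13 × 96 = 1248

1248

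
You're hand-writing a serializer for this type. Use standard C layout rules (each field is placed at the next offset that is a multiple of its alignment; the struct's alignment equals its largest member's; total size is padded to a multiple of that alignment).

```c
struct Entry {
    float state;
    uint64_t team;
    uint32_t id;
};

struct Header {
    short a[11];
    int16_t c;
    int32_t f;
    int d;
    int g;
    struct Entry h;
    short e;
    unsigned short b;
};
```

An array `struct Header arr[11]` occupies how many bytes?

Entry: state at 0 (size 4, align 4) → ends 4; pad 4 to align 8 for team; team at 8 (size 8, align 8) → ends 16; id at 16 (size 4, align 4) → ends 20; tail pad 4 to reach multiple of 8; total 24 bytes, alignment 8
a at 0 (size 22, align 2) → ends 22
c at 22 (size 2, align 2) → ends 24
f at 24 (size 4, align 4) → ends 28
d at 28 (size 4, align 4) → ends 32
g at 32 (size 4, align 4) → ends 36
pad 4 to align 8 for h
h at 40 (size 24, align 8) → ends 64
e at 64 (size 2, align 2) → ends 66
b at 66 (size 2, align 2) → ends 68
tail pad 4 to reach multiple of 8
total 72 bytes, alignment 8
array of 11: 11 × 72 = 792

792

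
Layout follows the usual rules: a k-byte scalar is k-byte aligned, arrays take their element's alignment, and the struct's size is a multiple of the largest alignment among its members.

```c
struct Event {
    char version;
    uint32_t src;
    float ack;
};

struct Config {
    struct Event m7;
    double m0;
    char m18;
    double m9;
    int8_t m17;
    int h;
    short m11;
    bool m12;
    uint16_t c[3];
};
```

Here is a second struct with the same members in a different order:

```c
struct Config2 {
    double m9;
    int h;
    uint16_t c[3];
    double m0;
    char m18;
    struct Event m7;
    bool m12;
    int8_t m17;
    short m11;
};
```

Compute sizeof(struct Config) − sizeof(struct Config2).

Event: version at 0 (size 1, align 1) → ends 1; pad 3 to align 4 for src; src at 4 (size 4, align 4) → ends 8; ack at 8 (size 4, align 4) → ends 12; total 12 bytes, alignment 4
m7 at 0 (size 12, align 4) → ends 12
pad 4 to align 8 for m0
m0 at 16 (size 8, align 8) → ends 24
m18 at 24 (size 1, align 1) → ends 25
pad 7 to align 8 for m9
m9 at 32 (size 8, align 8) → ends 40
m17 at 40 (size 1, align 1) → ends 41
pad 3 to align 4 for h
h at 44 (size 4, align 4) → ends 48
m11 at 48 (size 2, align 2) → ends 50
m12 at 50 (size 1, align 1) → ends 51
pad 1 to align 2 for c
c at 52 (size 6, align 2) → ends 58
tail pad 6 to reach multiple of 8
total 64 bytes, alignment 8
— Config2 —
m9 at 0 (size 8, align 8) → ends 8
h at 8 (size 4, align 4) → ends 12
c at 12 (size 6, align 2) → ends 18
pad 6 to align 8 for m0
m0 at 24 (size 8, align 8) → ends 32
m18 at 32 (size 1, align 1) → ends 33
pad 3 to align 4 for m7
m7 at 36 (size 12, align 4) → ends 48
m12 at 48 (size 1, align 1) → ends 49
m17 at 49 (size 1, align 1) → ends 50
m11 at 50 (size 2, align 2) → ends 52
tail pad 4 to reach multiple of 8
total 56 bytes, alignment 8
64 − 56 = 8

8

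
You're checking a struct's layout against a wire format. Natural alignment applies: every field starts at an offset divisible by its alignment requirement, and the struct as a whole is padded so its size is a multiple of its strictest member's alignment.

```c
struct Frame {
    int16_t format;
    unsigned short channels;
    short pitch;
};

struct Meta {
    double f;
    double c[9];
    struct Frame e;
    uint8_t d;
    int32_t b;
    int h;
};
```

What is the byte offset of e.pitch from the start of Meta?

Frame: @0: format [2B, align 2] → 2; @2: channels [2B, align 2] → 4; @4: pitch [2B, align 2] → 6; size 6, align 2
@0: f [8B, align 8] → 8
@8: c [72B, align 8] → 80
@80: e [6B, align 2] → 86
within Frame: pitch at 4
80 + 4 = 84

84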